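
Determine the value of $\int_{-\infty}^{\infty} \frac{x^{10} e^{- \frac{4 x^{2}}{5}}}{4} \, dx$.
$\frac{2953125 \sqrt{5} \sqrt{\pi}}{262144}$

Start from the elementary integral
$$J(a) = \int_{-\infty}^{\infty} \frac{e^{- a x^{2}}}{4} \, dx = \frac{\sqrt{\pi}}{4 \sqrt{a}}.$$

Differentiating under the integral sign brings down a factor of $(-x^2)$:
$$\frac{dJ}{da} = \int_{-\infty}^{\infty} - \frac{x^{2} e^{- a x^{2}}}{4} \, dx = - \frac{\sqrt{\pi}}{8 a^{\frac{3}{2}}}.$$

Repeating $5$ times in total — each differentiation brings down another $(-x^2)$ — gives
$$\frac{d^{5}J}{da^{5}} = \int_{-\infty}^{\infty} - \frac{x^{10} e^{- a x^{2}}}{4} \, dx = - \frac{945 \sqrt{\pi}}{128 a^{\frac{11}{2}}},$$
and the integrand here is $(-1)^{5}$ times the target integrand, so $I = (-1)^{5}\,\frac{d^{5}J}{da^{5}} = \frac{945 \sqrt{\pi}}{128 a^{\frac{11}{2}}}$.

Setting $a = \frac{4}{5}$:
$$I = \frac{2953125 \sqrt{5} \sqrt{\pi}}{262144}.$$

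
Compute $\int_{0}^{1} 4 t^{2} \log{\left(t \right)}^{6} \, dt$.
$\frac{320}{243}$

Consider the simpler parametrised integral
$$J(a) = \int_{0}^{1} 4 t^{a} \, dt = \frac{4}{a + 1}.$$

Differentiating under the integral sign brings down a factor of $\ln t$:
$$\frac{dJ}{da} = \int_{0}^{1} 4 t^{a} \log{\left(t \right)} \, dt = - \frac{4}{\left(a + 1\right)^{2}}.$$

Repeating $6$ times in total — each differentiation brings down another $\ln t$ — gives
$$\frac{d^{6}J}{da^{6}} = \int_{0}^{1} 4 t^{a} \log{\left(t \right)}^{6} \, dt = \frac{2880}{\left(a + 1\right)^{7}},$$
and the integrand here is exactly the target integrand, so $I = \frac{2880}{\left(a + 1\right)^{7}}$.

Setting $a = 2$:
$$I = \frac{320}{243}.$$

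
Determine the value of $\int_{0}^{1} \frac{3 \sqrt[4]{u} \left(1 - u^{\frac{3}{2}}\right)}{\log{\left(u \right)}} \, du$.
$- \log{\left(\frac{1331}{125} \right)}$

Replace the exponent $\frac{7}{4}$ by a parameter $a$: let $I(a) = \int_{0}^{1} \frac{3 \left(\sqrt[4]{u} - u^{a}\right)}{\log{\left(u \right)}} \, du$.

Since $\dfrac{\partial}{\partial a}\,u^{a} = u^{a} \ln u$, the $\ln u$ in the denominator cancels and
$$\frac{dI}{da} = \int_{0}^{1} -3 u^{a} \, du = -3 \left[\frac{u^{a+1}}{a+1}\right]_0^1 = - \frac{3}{a + 1}.$$

Integrating with respect to $a$ gives $I(a) = - \log{\left(\frac{64 \left(a + 1\right)^{3}}{125} \right)} + C$.

At $a = \frac{1}{4}$ the integrand is identically $0$, so $I(\frac{1}{4}) = 0$. The closed form gives $0$, hence $C = 0$.

Setting $a = \frac{7}{4}$:
$$I = - \log{\left(\frac{1331}{125} \right)}.$$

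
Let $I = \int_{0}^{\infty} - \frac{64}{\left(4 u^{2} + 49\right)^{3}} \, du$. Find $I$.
$- \frac{6 \pi}{16807}$

Start from the standard arctangent integral
$$J(a) = \int_{0}^{\infty} - \frac{1}{a^{2} + u^{2}} \, du = - \frac{\pi}{2 a}.$$

Differentiating under the integral sign with respect to $a$,
$$\frac{dJ}{da} = \int_{0}^{\infty} \frac{2 a}{\left(a^{2} + u^{2}\right)^{2}} \, du = \frac{\pi}{2 a^{2}},$$
so $\int_{0}^{\infty} - \frac{1}{\left(a^{2} + u^{2}\right)^{2}} \, du = - \frac{\pi}{4 a^{3}}$.

Repeating — each differentiation of $1/(u^2+a^2)^j$ produces $-2ja/(u^2+a^2)^{j+1}$ — and dividing through by $-2ja$ at each step yields, after $2$ differentiations in total,
$$\int_{0}^{\infty} - \frac{1}{\left(a^{2} + u^{2}\right)^{3}} \, du = - \frac{3 \pi}{16 a^{5}}.$$

Setting $a = \frac{7}{2}$:
$$I = - \frac{6 \pi}{16807}.$$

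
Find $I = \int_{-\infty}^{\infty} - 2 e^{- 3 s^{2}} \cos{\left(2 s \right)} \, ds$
$- \frac{2 \sqrt{3} \sqrt{\pi}}{3 e^{\frac{1}{3}}}$

Let $b$ denote the cosine frequency and define $I(b) = \int_{-\infty}^{\infty} - 2 e^{- 3 s^{2}} \cos{\left(b s \right)} \, ds$.

Differentiating under the integral sign,
$$I'(b) = \int_{-\infty}^{\infty} 2 s e^{- 3 s^{2}} \sin{\left(b s \right)} \, ds.$$

Integrate $\int_{-\infty}^{\infty} s \sin(b s)\, e^{- 3 s^{2}}\, ds$ by parts with $u = \sin(b s)$ and $dv = s\, e^{- 3 s^{2}}\, ds$, giving $v = - \frac{e^{- 3 s^{2}}}{6}$. The boundary term vanishes and
$$\int_{-\infty}^{\infty} s \sin(b s)\, e^{- 3 s^{2}}\, ds = \frac{b}{6} \int_{-\infty}^{\infty} \cos(b s)\, e^{- 3 s^{2}}\, ds,$$
so $I'(b) = - \frac{b}{6}\, I(b)$.

This is a separable first-order ODE; solving with the initial condition $I(0) = \int_{-\infty}^{\infty} - 2 e^{- 3 s^{2}}\,ds = - \frac{2 \sqrt{3} \sqrt{\pi}}{3}$ gives
$$I(b) = - \frac{2 \sqrt{3} \sqrt{\pi} e^{- \frac{b^{2}}{12}}}{3}.$$

Setting $b = 2$:
$$I = - \frac{2 \sqrt{3} \sqrt{\pi}}{3 e^{\frac{1}{3}}}.$$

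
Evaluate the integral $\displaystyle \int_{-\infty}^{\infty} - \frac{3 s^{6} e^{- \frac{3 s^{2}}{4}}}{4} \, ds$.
$- \frac{20 \sqrt{3} \sqrt{\pi}}{9}$

Begin with the known integral
$$J(a) = \int_{-\infty}^{\infty} - \frac{3 e^{- a s^{2}}}{4} \, ds = - \frac{3 \sqrt{\pi}}{4 \sqrt{a}}.$$

Differentiating under the integral sign brings down a factor of $(-s^2)$:
$$\frac{dJ}{da} = \int_{-\infty}^{\infty} \frac{3 s^{2} e^{- a s^{2}}}{4} \, ds = \frac{3 \sqrt{\pi}}{8 a^{\frac{3}{2}}}.$$

Repeating $3$ times in total — each differentiation brings down another $(-s^2)$ — gives
$$\frac{d^{3}J}{da^{3}} = \int_{-\infty}^{\infty} \frac{3 s^{6} e^{- a s^{2}}}{4} \, ds = \frac{45 \sqrt{\pi}}{32 a^{\frac{7}{2}}},$$
and the integrand here is $(-1)^{3}$ times the target integrand, so $I = (-1)^{3}\,\frac{d^{3}J}{da^{3}} = - \frac{45 \sqrt{\pi}}{32 a^{\frac{7}{2}}}$.

Setting $a = \frac{3}{4}$:
$$I = - \frac{20 \sqrt{3} \sqrt{\pi}}{9}.$$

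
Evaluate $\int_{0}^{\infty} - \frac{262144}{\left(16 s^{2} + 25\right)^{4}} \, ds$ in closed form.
$- \frac{2048 \pi}{15625}$

Begin with the known result
$$J(a) = \int_{0}^{\infty} - \frac{4}{a^{2} + s^{2}} \, ds = - \frac{2 \pi}{a}.$$

Differentiating under the integral sign with respect to $a$,
$$\frac{dJ}{da} = \int_{0}^{\infty} \frac{8 a}{\left(a^{2} + s^{2}\right)^{2}} \, ds = \frac{2 \pi}{a^{2}},$$
so $\int_{0}^{\infty} - \frac{4}{\left(a^{2} + s^{2}\right)^{2}} \, ds = - \frac{\pi}{a^{3}}$.

Repeating — each differentiation of $1/(s^2+a^2)^j$ produces $-2ja/(s^2+a^2)^{j+1}$ — and dividing through by $-2ja$ at each step yields, after $3$ differentiations in total,
$$\int_{0}^{\infty} - \frac{4}{\left(a^{2} + s^{2}\right)^{4}} \, ds = - \frac{5 \pi}{8 a^{7}}.$$

Setting $a = \frac{5}{4}$:
$$I = - \frac{2048 \pi}{15625}.$$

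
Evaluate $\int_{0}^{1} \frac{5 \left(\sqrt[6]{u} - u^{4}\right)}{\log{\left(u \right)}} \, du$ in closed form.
$- \log{\left(\frac{24300000}{16807} \right)}$

Replace the exponent $4$ by a parameter $a$: let $I(a) = \int_{0}^{1} \frac{5 \left(\sqrt[6]{u} - u^{a}\right)}{\log{\left(u \right)}} \, du$.

Since $\dfrac{\partial}{\partial a}\,u^{a} = u^{a} \ln u$, the $\ln u$ in the denominator cancels and
$$\frac{dI}{da} = \int_{0}^{1} -5 u^{a} \, du = -5 \left[\frac{u^{a+1}}{a+1}\right]_0^1 = - \frac{5}{a + 1}.$$

Integrating with respect to $a$ gives $I(a) = - \log{\left(\frac{7776 \left(a + 1\right)^{5}}{16807} \right)} + C$.

At $a = \frac{1}{6}$ the integrand is identically $0$, so $I(\frac{1}{6}) = 0$. The closed form gives $0$, hence $C = 0$.

Setting $a = 4$:
$$I = - \log{\left(\frac{24300000}{16807} \right)}.$$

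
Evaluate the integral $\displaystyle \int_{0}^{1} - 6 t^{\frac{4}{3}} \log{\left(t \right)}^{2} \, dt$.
$- \frac{324}{343}$

Start from the elementary integral
$$J(a) = \int_{0}^{1} - 6 t^{a} \, dt = - \frac{6}{a + 1}.$$

Differentiating under the integral sign brings down a factor of $\ln t$:
$$\frac{dJ}{da} = \int_{0}^{1} - 6 t^{a} \log{\left(t \right)} \, dt = \frac{6}{\left(a + 1\right)^{2}}.$$

Repeating twice in total — each differentiation brings down another $\ln t$ — gives
$$\frac{d^{2}J}{da^{2}} = \int_{0}^{1} - 6 t^{a} \log{\left(t \right)}^{2} \, dt = - \frac{12}{\left(a + 1\right)^{3}},$$
and the integrand here is exactly the target integrand, so $I = - \frac{12}{\left(a + 1\right)^{3}}$.

Setting $a = \frac{4}{3}$:
$$I = - \frac{324}{343}.$$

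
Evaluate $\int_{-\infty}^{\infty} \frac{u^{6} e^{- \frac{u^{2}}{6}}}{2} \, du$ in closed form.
$\frac{405 \sqrt{6} \sqrt{\pi}}{2}$

Consider the simpler parametrised integral
$$J(a) = \int_{-\infty}^{\infty} \frac{e^{- a u^{2}}}{2} \, du = \frac{\sqrt{\pi}}{2 \sqrt{a}}.$$

Differentiating under the integral sign brings down a factor of $(-u^2)$:
$$\frac{dJ}{da} = \int_{-\infty}^{\infty} - \frac{u^{2} e^{- a u^{2}}}{2} \, du = - \frac{\sqrt{\pi}}{4 a^{\frac{3}{2}}}.$$

Repeating $3$ times in total — each differentiation brings down another $(-u^2)$ — gives
$$\frac{d^{3}J}{da^{3}} = \int_{-\infty}^{\infty} - \frac{u^{6} e^{- a u^{2}}}{2} \, du = - \frac{15 \sqrt{\pi}}{16 a^{\frac{7}{2}}},$$
and the integrand here is $(-1)^{3}$ times the target integrand, so $I = (-1)^{3}\,\frac{d^{3}J}{da^{3}} = \frac{15 \sqrt{\pi}}{16 a^{\frac{7}{2}}}$.

Setting $a = \frac{1}{6}$:
$$I = \frac{405 \sqrt{6} \sqrt{\pi}}{2}.$$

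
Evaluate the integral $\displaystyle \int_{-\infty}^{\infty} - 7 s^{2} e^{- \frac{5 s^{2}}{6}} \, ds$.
$- \frac{21 \sqrt{30} \sqrt{\pi}}{25}$

Start from the elementary integral
$$J(a) = \int_{-\infty}^{\infty} - 7 e^{- a s^{2}} \, ds = - \frac{7 \sqrt{\pi}}{\sqrt{a}}.$$

Differentiating under the integral sign brings down a factor of $(-s^2)$:
$$\frac{dJ}{da} = \int_{-\infty}^{\infty} 7 s^{2} e^{- a s^{2}} \, ds = \frac{7 \sqrt{\pi}}{2 a^{\frac{3}{2}}}.$$

The integral on the left is $-I$, so $I = - \frac{7 \sqrt{\pi}}{2 a^{\frac{3}{2}}}$.

Setting $a = \frac{5}{6}$:
$$I = - \frac{21 \sqrt{30} \sqrt{\pi}}{25}.$$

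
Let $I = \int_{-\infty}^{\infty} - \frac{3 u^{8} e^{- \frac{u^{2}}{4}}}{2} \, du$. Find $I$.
$- 5040 \sqrt{\pi}$

Consider the simpler parametrised integral
$$J(a) = \int_{-\infty}^{\infty} - \frac{3 e^{- a u^{2}}}{2} \, du = - \frac{3 \sqrt{\pi}}{2 \sqrt{a}}.$$

Differentiating under the integral sign brings down a factor of $(-u^2)$:
$$\frac{dJ}{da} = \int_{-\infty}^{\infty} \frac{3 u^{2} e^{- a u^{2}}}{2} \, du = \frac{3 \sqrt{\pi}}{4 a^{\frac{3}{2}}}.$$

Repeating $4$ times in total — each differentiation brings down another $(-u^2)$ — gives
$$\frac{d^{4}J}{da^{4}} = \int_{-\infty}^{\infty} - \frac{3 u^{8} e^{- a u^{2}}}{2} \, du = - \frac{315 \sqrt{\pi}}{32 a^{\frac{9}{2}}},$$
and the integrand here is exactly the target integrand, so $I = - \frac{315 \sqrt{\pi}}{32 a^{\frac{9}{2}}}$.

Setting $a = \frac{1}{4}$:
$$I = - 5040 \sqrt{\pi}.$$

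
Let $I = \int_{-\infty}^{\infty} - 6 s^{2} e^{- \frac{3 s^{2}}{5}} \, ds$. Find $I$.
$- \frac{5 \sqrt{15} \sqrt{\pi}}{3}$

Begin with the known integral
$$J(a) = \int_{-\infty}^{\infty} - 6 e^{- a s^{2}} \, ds = - \frac{6 \sqrt{\pi}}{\sqrt{a}}.$$

Differentiating under the integral sign brings down a factor of $(-s^2)$:
$$\frac{dJ}{da} = \int_{-\infty}^{\infty} 6 s^{2} e^{- a s^{2}} \, ds = \frac{3 \sqrt{\pi}}{a^{\frac{3}{2}}}.$$

The integral on the left is $-I$, so $I = - \frac{3 \sqrt{\pi}}{a^{\frac{3}{2}}}$.

Setting $a = \frac{3}{5}$:
$$I = - \frac{5 \sqrt{15} \sqrt{\pi}}{3}.$$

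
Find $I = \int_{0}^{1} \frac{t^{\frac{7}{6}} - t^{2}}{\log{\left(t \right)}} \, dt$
$- \log{\left(18 \right)} + \log{\left(13 \right)}$

Introduce a parameter $a$ in the exponent: let $I(a) = \int_{0}^{1} \frac{t^{\frac{7}{6}} - t^{a}}{\log{\left(t \right)}} \, dt$.

Since $\dfrac{\partial}{\partial a}\,t^{a} = t^{a} \ln t$, the $\ln t$ in the denominator cancels and
$$\frac{dI}{da} = \int_{0}^{1} -1 t^{a} \, dt = -1 \left[\frac{t^{a+1}}{a+1}\right]_0^1 = - \frac{1}{a + 1}.$$

Integrating with respect to $a$ gives $I(a) = - \log{\left(\frac{6 a}{13} + \frac{6}{13} \right)} + C$.

At $a = \frac{7}{6}$ the integrand is identically $0$, so $I(\frac{7}{6}) = 0$. The closed form gives $0$, hence $C = 0$.

Setting $a = 2$:
$$I = - \log{\left(18 \right)} + \log{\left(13 \right)}.$$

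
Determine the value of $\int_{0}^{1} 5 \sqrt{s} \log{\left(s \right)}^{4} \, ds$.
$\frac{1280}{81}$

Consider the simpler parametrised integral
$$J(a) = \int_{0}^{1} 5 s^{a} \, ds = \frac{5}{a + 1}.$$

Differentiating under the integral sign brings down a factor of $\ln s$:
$$\frac{dJ}{da} = \int_{0}^{1} 5 s^{a} \log{\left(s \right)} \, ds = - \frac{5}{\left(a + 1\right)^{2}}.$$

Repeating $4$ times in total — each differentiation brings down another $\ln s$ — gives
$$\frac{d^{4}J}{da^{4}} = \int_{0}^{1} 5 s^{a} \log{\left(s \right)}^{4} \, ds = \frac{120}{\left(a + 1\right)^{5}},$$
and the integrand here is exactly the target integrand, so $I = \frac{120}{\left(a + 1\right)^{5}}$.

Setting $a = \frac{1}{2}$:
$$I = \frac{1280}{81}.$$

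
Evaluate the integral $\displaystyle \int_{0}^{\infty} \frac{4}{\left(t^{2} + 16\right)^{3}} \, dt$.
$\frac{3 \pi}{4096}$

Begin with the known result
$$J(a) = \int_{0}^{\infty} \frac{4}{a^{2} + t^{2}} \, dt = \frac{2 \pi}{a}.$$

Differentiating under the integral sign with respect to $a$,
$$\frac{dJ}{da} = \int_{0}^{\infty} - \frac{8 a}{\left(a^{2} + t^{2}\right)^{2}} \, dt = - \frac{2 \pi}{a^{2}},$$
so $\int_{0}^{\infty} \frac{4}{\left(a^{2} + t^{2}\right)^{2}} \, dt = \frac{\pi}{a^{3}}$.

Repeating — each differentiation of $1/(t^2+a^2)^j$ produces $-2ja/(t^2+a^2)^{j+1}$ — and dividing through by $-2ja$ at each step yields, after $2$ differentiations in total,
$$\int_{0}^{\infty} \frac{4}{\left(a^{2} + t^{2}\right)^{3}} \, dt = \frac{3 \pi}{4 a^{5}}.$$

Setting $a = 4$:
$$I = \frac{3 \pi}{4096}.$$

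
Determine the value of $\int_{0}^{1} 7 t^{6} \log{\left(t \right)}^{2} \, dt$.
$\frac{2}{49}$

Consider the simpler parametrised integral
$$J(a) = \int_{0}^{1} 7 t^{a} \, dt = \frac{7}{a + 1}.$$

Differentiating under the integral sign brings down a factor of $\ln t$:
$$\frac{dJ}{da} = \int_{0}^{1} 7 t^{a} \log{\left(t \right)} \, dt = - \frac{7}{\left(a + 1\right)^{2}}.$$

Repeating twice in total — each differentiation brings down another $\ln t$ — gives
$$\frac{d^{2}J}{da^{2}} = \int_{0}^{1} 7 t^{a} \log{\left(t \right)}^{2} \, dt = \frac{14}{\left(a + 1\right)^{3}},$$
and the integrand here is exactly the target integrand, so $I = \frac{14}{\left(a + 1\right)^{3}}$.

Setting $a = 6$:
$$I = \frac{2}{49}.$$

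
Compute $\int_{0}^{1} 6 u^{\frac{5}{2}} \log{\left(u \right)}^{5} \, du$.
$- \frac{46080}{117649}$

Start from the elementary integral
$$J(a) = \int_{0}^{1} 6 u^{a} \, du = \frac{6}{a + 1}.$$

Differentiating under the integral sign brings down a factor of $\ln u$:
$$\frac{dJ}{da} = \int_{0}^{1} 6 u^{a} \log{\left(u \right)} \, du = - \frac{6}{\left(a + 1\right)^{2}}.$$

Repeating $5$ times in total — each differentiation brings down another $\ln u$ — gives
$$\frac{d^{5}J}{da^{5}} = \int_{0}^{1} 6 u^{a} \log{\left(u \right)}^{5} \, du = - \frac{720}{\left(a + 1\right)^{6}},$$
and the integrand here is exactly the target integrand, so $I = - \frac{720}{\left(a + 1\right)^{6}}$.

Setting $a = \frac{5}{2}$:
$$I = - \frac{46080}{117649}.$$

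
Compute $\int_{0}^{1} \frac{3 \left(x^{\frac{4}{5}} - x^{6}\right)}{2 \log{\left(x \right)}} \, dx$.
$\log{\left(\frac{27 \sqrt{35}}{1225} \right)}$

Replace the exponent $\frac{4}{5}$ by a parameter $a$: let $I(a) = \int_{0}^{1} \frac{3 \left(- x^{6} + x^{a}\right)}{2 \log{\left(x \right)}} \, dx$.

Since $\dfrac{\partial}{\partial a}\,x^{a} = x^{a} \ln x$, the $\ln x$ in the denominator cancels and
$$\frac{dI}{da} = \int_{0}^{1} \frac{3}{2} x^{a} \, dx = \frac{3}{2} \left[\frac{x^{a+1}}{a+1}\right]_0^1 = \frac{3}{2 \left(a + 1\right)}.$$

Integrating with respect to $a$ gives $I(a) = \frac{3 \log{\left(a + 1 \right)}}{2} - \frac{3 \log{\left(7 \right)}}{2} + C$.

At $a = 6$ the integrand is identically $0$, so $I(6) = 0$. The closed form gives $0$, hence $C = 0$.

Setting $a = \frac{4}{5}$:
$$I = \log{\left(\frac{27 \sqrt{35}}{1225} \right)}.$$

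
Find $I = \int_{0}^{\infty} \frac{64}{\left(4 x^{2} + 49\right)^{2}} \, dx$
$\frac{8 \pi}{343}$

Recall the elementary integral
$$J(a) = \int_{0}^{\infty} \frac{4}{a^{2} + x^{2}} \, dx = \frac{2 \pi}{a}.$$

Differentiating under the integral sign with respect to $a$,
$$\frac{dJ}{da} = \int_{0}^{\infty} - \frac{8 a}{\left(a^{2} + x^{2}\right)^{2}} \, dx = - \frac{2 \pi}{a^{2}},$$
so $\int_{0}^{\infty} \frac{4}{\left(a^{2} + x^{2}\right)^{2}} \, dx = \frac{\pi}{a^{3}}$.

Setting $a = \frac{7}{2}$:
$$I = \frac{8 \pi}{343}.$$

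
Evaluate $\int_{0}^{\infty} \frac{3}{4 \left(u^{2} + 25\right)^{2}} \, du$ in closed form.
$\frac{3 \pi}{2000}$

Start from the standard arctangent integral
$$J(a) = \int_{0}^{\infty} \frac{3}{4 \left(a^{2} + u^{2}\right)} \, du = \frac{3 \pi}{8 a}.$$

Differentiating under the integral sign with respect to $a$,
$$\frac{dJ}{da} = \int_{0}^{\infty} - \frac{3 a}{2 \left(a^{2} + u^{2}\right)^{2}} \, du = - \frac{3 \pi}{8 a^{2}},$$
so $\int_{0}^{\infty} \frac{3}{4 \left(a^{2} + u^{2}\right)^{2}} \, du = \frac{3 \pi}{16 a^{3}}$.

Setting $a = 5$:
$$I = \frac{3 \pi}{2000}.$$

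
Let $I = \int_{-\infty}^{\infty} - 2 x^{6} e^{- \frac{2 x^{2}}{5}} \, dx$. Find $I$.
$- \frac{1875 \sqrt{10} \sqrt{\pi}}{64}$

Consider the simpler parametrised integral
$$J(a) = \int_{-\infty}^{\infty} - 2 e^{- a x^{2}} \, dx = - \frac{2 \sqrt{\pi}}{\sqrt{a}}.$$

Differentiating under the integral sign brings down a factor of $(-x^2)$:
$$\frac{dJ}{da} = \int_{-\infty}^{\infty} 2 x^{2} e^{- a x^{2}} \, dx = \frac{\sqrt{\pi}}{a^{\frac{3}{2}}}.$$

Repeating $3$ times in total — each differentiation brings down another $(-x^2)$ — gives
$$\frac{d^{3}J}{da^{3}} = \int_{-\infty}^{\infty} 2 x^{6} e^{- a x^{2}} \, dx = \frac{15 \sqrt{\pi}}{4 a^{\frac{7}{2}}},$$
and the integrand here is $(-1)^{3}$ times the target integrand, so $I = (-1)^{3}\,\frac{d^{3}J}{da^{3}} = - \frac{15 \sqrt{\pi}}{4 a^{\frac{7}{2}}}$.

Setting $a = \frac{2}{5}$:
$$I = - \frac{1875 \sqrt{10} \sqrt{\pi}}{64}.$$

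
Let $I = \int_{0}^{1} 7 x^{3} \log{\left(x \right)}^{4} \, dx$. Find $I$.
$\frac{21}{128}$

Begin with the known integral
$$J(a) = \int_{0}^{1} 7 x^{a} \, dx = \frac{7}{a + 1}.$$

Differentiating under the integral sign brings down a factor of $\ln x$:
$$\frac{dJ}{da} = \int_{0}^{1} 7 x^{a} \log{\left(x \right)} \, dx = - \frac{7}{\left(a + 1\right)^{2}}.$$

Repeating $4$ times in total — each differentiation brings down another $\ln x$ — gives
$$\frac{d^{4}J}{da^{4}} = \int_{0}^{1} 7 x^{a} \log{\left(x \right)}^{4} \, dx = \frac{168}{\left(a + 1\right)^{5}},$$
and the integrand here is exactly the target integrand, so $I = \frac{168}{\left(a + 1\right)^{5}}$.

Setting $a = 3$:
$$I = \frac{21}{128}.$$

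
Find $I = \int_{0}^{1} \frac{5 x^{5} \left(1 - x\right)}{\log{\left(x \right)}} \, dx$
$\log{\left(\frac{7776}{16807} \right)}$

Consider the one-parameter family: let $I(a) = \int_{0}^{1} \frac{5 \left(- x^{6} + x^{a}\right)}{\log{\left(x \right)}} \, dx$.

Since $\dfrac{\partial}{\partial a}\,x^{a} = x^{a} \ln x$, the $\ln x$ in the denominator cancels and
$$\frac{dI}{da} = \int_{0}^{1} 5 x^{a} \, dx = 5 \left[\frac{x^{a+1}}{a+1}\right]_0^1 = \frac{5}{a + 1}.$$

Integrating with respect to $a$ gives $I(a) = \log{\left(\frac{\left(a + 1\right)^{5}}{16807} \right)} + C$.

At $a = 6$ the integrand is identically $0$, so $I(6) = 0$. The closed form gives $0$, hence $C = 0$.

Setting $a = 5$:
$$I = \log{\left(\frac{7776}{16807} \right)}.$$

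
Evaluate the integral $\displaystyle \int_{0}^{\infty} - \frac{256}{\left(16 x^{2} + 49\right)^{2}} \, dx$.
$- \frac{16 \pi}{343}$

Start from the standard arctangent integral
$$J(a) = \int_{0}^{\infty} - \frac{1}{a^{2} + x^{2}} \, dx = - \frac{\pi}{2 a}.$$

Differentiating under the integral sign with respect to $a$,
$$\frac{dJ}{da} = \int_{0}^{\infty} \frac{2 a}{\left(a^{2} + x^{2}\right)^{2}} \, dx = \frac{\pi}{2 a^{2}},$$
so $\int_{0}^{\infty} - \frac{1}{\left(a^{2} + x^{2}\right)^{2}} \, dx = - \frac{\pi}{4 a^{3}}$.

Setting $a = \frac{7}{4}$:
$$I = - \frac{16 \pi}{343}.$$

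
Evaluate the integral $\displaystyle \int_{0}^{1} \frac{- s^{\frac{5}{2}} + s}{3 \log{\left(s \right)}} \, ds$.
$\log{\left(\frac{14^{\frac{2}{3}}}{7} \right)}$

Introduce a parameter $a$ in the exponent: let $I(a) = \int_{0}^{1} \frac{- s^{\frac{5}{2}} + s^{a}}{3 \log{\left(s \right)}} \, ds$.

Since $\dfrac{\partial}{\partial a}\,s^{a} = s^{a} \ln s$, the $\ln s$ in the denominator cancels and
$$\frac{dI}{da} = \int_{0}^{1} \frac{1}{3} s^{a} \, ds = \frac{1}{3} \left[\frac{s^{a+1}}{a+1}\right]_0^1 = \frac{1}{3 \left(a + 1\right)}.$$

Integrating with respect to $a$ gives $I(a) = \frac{\log{\left(a + 1 \right)}}{3} - \frac{\log{\left(7 \right)}}{3} + \frac{\log{\left(2 \right)}}{3} + C$.

At $a = \frac{5}{2}$ the integrand is identically $0$, so $I(\frac{5}{2}) = 0$. The closed form gives $0$, hence $C = 0$.

Setting $a = 1$:
$$I = \log{\left(\frac{14^{\frac{2}{3}}}{7} \right)}.$$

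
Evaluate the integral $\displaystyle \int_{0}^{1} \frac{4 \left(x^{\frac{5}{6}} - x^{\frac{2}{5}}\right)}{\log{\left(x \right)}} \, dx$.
$\log{\left(\frac{9150625}{3111696} \right)}$

Introduce a parameter $a$ in the exponent: let $I(a) = \int_{0}^{1} \frac{4 \left(- x^{\frac{2}{5}} + x^{a}\right)}{\log{\left(x \right)}} \, dx$.

Since $\dfrac{\partial}{\partial a}\,x^{a} = x^{a} \ln x$, the $\ln x$ in the denominator cancels and
$$\frac{dI}{da} = \int_{0}^{1} 4 x^{a} \, dx = 4 \left[\frac{x^{a+1}}{a+1}\right]_0^1 = \frac{4}{a + 1}.$$

Integrating with respect to $a$ gives $I(a) = \log{\left(\frac{625 \left(a + 1\right)^{4}}{2401} \right)} + C$.

At $a = \frac{2}{5}$ the integrand is identically $0$, so $I(\frac{2}{5}) = 0$. The closed form gives $0$, hence $C = 0$.

Setting $a = \frac{5}{6}$:
$$I = \log{\left(\frac{9150625}{3111696} \right)}.$$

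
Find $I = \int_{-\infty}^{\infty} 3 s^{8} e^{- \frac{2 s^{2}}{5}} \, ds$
$\frac{196875 \sqrt{10} \sqrt{\pi}}{512}$

Consider the simpler parametrised integral
$$J(a) = \int_{-\infty}^{\infty} 3 e^{- a s^{2}} \, ds = \frac{3 \sqrt{\pi}}{\sqrt{a}}.$$

Differentiating under the integral sign brings down a factor of $(-s^2)$:
$$\frac{dJ}{da} = \int_{-\infty}^{\infty} - 3 s^{2} e^{- a s^{2}} \, ds = - \frac{3 \sqrt{\pi}}{2 a^{\frac{3}{2}}}.$$

Repeating $4$ times in total — each differentiation brings down another $(-s^2)$ — gives
$$\frac{d^{4}J}{da^{4}} = \int_{-\infty}^{\infty} 3 s^{8} e^{- a s^{2}} \, ds = \frac{315 \sqrt{\pi}}{16 a^{\frac{9}{2}}},$$
and the integrand here is exactly the target integrand, so $I = \frac{315 \sqrt{\pi}}{16 a^{\frac{9}{2}}}$.

Setting $a = \frac{2}{5}$:
$$I = \frac{196875 \sqrt{10} \sqrt{\pi}}{512}.$$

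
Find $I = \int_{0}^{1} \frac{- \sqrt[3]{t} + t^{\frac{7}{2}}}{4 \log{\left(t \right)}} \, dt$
$- \frac{3 \log{\left(2 \right)}}{4} + \frac{3 \log{\left(3 \right)}}{4}$

Consider the one-parameter family: let $I(a) = \int_{0}^{1} \frac{t^{\frac{7}{2}} - t^{a}}{4 \log{\left(t \right)}} \, dt$.

Since $\dfrac{\partial}{\partial a}\,t^{a} = t^{a} \ln t$, the $\ln t$ in the denominator cancels and
$$\frac{dI}{da} = \int_{0}^{1} - \frac{1}{4} t^{a} \, dt = - \frac{1}{4} \left[\frac{t^{a+1}}{a+1}\right]_0^1 = - \frac{1}{4 a + 4}.$$

Integrating with respect to $a$ gives $I(a) = - \frac{\log{\left(a + 1 \right)}}{4} - \frac{\log{\left(2 \right)}}{4} + \frac{\log{\left(3 \right)}}{2} + C$.

At $a = \frac{7}{2}$ the integrand is identically $0$, so $I(\frac{7}{2}) = 0$. The closed form gives $0$, hence $C = 0$.

Setting $a = \frac{1}{3}$:
$$I = - \frac{3 \log{\left(2 \right)}}{4} + \frac{3 \log{\left(3 \right)}}{4}.$$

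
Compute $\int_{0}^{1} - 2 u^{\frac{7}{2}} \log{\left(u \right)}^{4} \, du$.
$- \frac{512}{19683}$

Start from the elementary integral
$$J(a) = \int_{0}^{1} - 2 u^{a} \, du = - \frac{2}{a + 1}.$$

Differentiating under the integral sign brings down a factor of $\ln u$:
$$\frac{dJ}{da} = \int_{0}^{1} - 2 u^{a} \log{\left(u \right)} \, du = \frac{2}{\left(a + 1\right)^{2}}.$$

Repeating $4$ times in total — each differentiation brings down another $\ln u$ — gives
$$\frac{d^{4}J}{da^{4}} = \int_{0}^{1} - 2 u^{a} \log{\left(u \right)}^{4} \, du = - \frac{48}{\left(a + 1\right)^{5}},$$
and the integrand here is exactly the target integrand, so $I = - \frac{48}{\left(a + 1\right)^{5}}$.

Setting $a = \frac{7}{2}$:
$$I = - \frac{512}{19683}.$$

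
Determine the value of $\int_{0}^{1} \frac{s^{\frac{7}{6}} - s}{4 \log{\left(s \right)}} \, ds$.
$- \frac{\log{\left(6 \right)}}{4} - \frac{\log{\left(2 \right)}}{4} + \frac{\log{\left(13 \right)}}{4}$

Replace the exponent $1$ by a parameter $a$: let $I(a) = \int_{0}^{1} \frac{s^{\frac{7}{6}} - s^{a}}{4 \log{\left(s \right)}} \, ds$.

Since $\dfrac{\partial}{\partial a}\,s^{a} = s^{a} \ln s$, the $\ln s$ in the denominator cancels and
$$\frac{dI}{da} = \int_{0}^{1} - \frac{1}{4} s^{a} \, ds = - \frac{1}{4} \left[\frac{s^{a+1}}{a+1}\right]_0^1 = - \frac{1}{4 a + 4}.$$

Integrating with respect to $a$ gives $I(a) = - \frac{\log{\left(a + 1 \right)}}{4} - \frac{\log{\left(6 \right)}}{4} + \frac{\log{\left(13 \right)}}{4} + C$.

At $a = \frac{7}{6}$ the integrand is identically $0$, so $I(\frac{7}{6}) = 0$. The closed form gives $0$, hence $C = 0$.

Setting $a = 1$:
$$I = - \frac{\log{\left(6 \right)}}{4} - \frac{\log{\left(2 \right)}}{4} + \frac{\log{\left(13 \right)}}{4}.$$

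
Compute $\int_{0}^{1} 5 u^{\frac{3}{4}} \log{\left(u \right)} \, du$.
$- \frac{80}{49}$

Begin with the known integral
$$J(a) = \int_{0}^{1} 5 u^{a} \, du = \frac{5}{a + 1}.$$

Differentiating under the integral sign brings down a factor of $\ln u$:
$$\frac{dJ}{da} = \int_{0}^{1} 5 u^{a} \log{\left(u \right)} \, du = - \frac{5}{\left(a + 1\right)^{2}}.$$

The integral on the left is $I$, so $I = - \frac{5}{\left(a + 1\right)^{2}}$.

Setting $a = \frac{3}{4}$:
$$I = - \frac{80}{49}.$$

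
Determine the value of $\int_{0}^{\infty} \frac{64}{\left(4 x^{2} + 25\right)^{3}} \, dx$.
$\frac{6 \pi}{3125}$

Recall the elementary integral
$$J(a) = \int_{0}^{\infty} \frac{1}{a^{2} + x^{2}} \, dx = \frac{\pi}{2 a}.$$

Differentiating under the integral sign with respect to $a$,
$$\frac{dJ}{da} = \int_{0}^{\infty} - \frac{2 a}{\left(a^{2} + x^{2}\right)^{2}} \, dx = - \frac{\pi}{2 a^{2}},$$
so $\int_{0}^{\infty} \frac{1}{\left(a^{2} + x^{2}\right)^{2}} \, dx = \frac{\pi}{4 a^{3}}$.

Repeating — each differentiation of $1/(x^2+a^2)^j$ produces $-2ja/(x^2+a^2)^{j+1}$ — and dividing through by $-2ja$ at each step yields, after $2$ differentiations in total,
$$\int_{0}^{\infty} \frac{1}{\left(a^{2} + x^{2}\right)^{3}} \, dx = \frac{3 \pi}{16 a^{5}}.$$

Setting $a = \frac{5}{2}$:
$$I = \frac{6 \pi}{3125}.$$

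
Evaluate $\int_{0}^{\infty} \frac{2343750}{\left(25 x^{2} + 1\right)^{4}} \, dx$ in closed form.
$\frac{1171875 \pi}{16}$

Start from the standard arctangent integral
$$J(a) = \int_{0}^{\infty} \frac{6}{a^{2} + x^{2}} \, dx = \frac{3 \pi}{a}.$$

Differentiating under the integral sign with respect to $a$,
$$\frac{dJ}{da} = \int_{0}^{\infty} - \frac{12 a}{\left(a^{2} + x^{2}\right)^{2}} \, dx = - \frac{3 \pi}{a^{2}},$$
so $\int_{0}^{\infty} \frac{6}{\left(a^{2} + x^{2}\right)^{2}} \, dx = \frac{3 \pi}{2 a^{3}}$.

Repeating — each differentiation of $1/(x^2+a^2)^j$ produces $-2ja/(x^2+a^2)^{j+1}$ — and dividing through by $-2ja$ at each step yields, after $3$ differentiations in total,
$$\int_{0}^{\infty} \frac{6}{\left(a^{2} + x^{2}\right)^{4}} \, dx = \frac{15 \pi}{16 a^{7}}.$$

Setting $a = \frac{1}{5}$:
$$I = \frac{1171875 \pi}{16}.$$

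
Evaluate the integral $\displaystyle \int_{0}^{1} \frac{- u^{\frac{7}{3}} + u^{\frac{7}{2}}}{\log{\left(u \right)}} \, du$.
$\log{\left(\frac{27}{20} \right)}$

Consider the one-parameter family: let $I(a) = \int_{0}^{1} \frac{- u^{\frac{7}{3}} + u^{a}}{\log{\left(u \right)}} \, du$.

Since $\dfrac{\partial}{\partial a}\,u^{a} = u^{a} \ln u$, the $\ln u$ in the denominator cancels and
$$\frac{dI}{da} = \int_{0}^{1} u^{a} \, du = \left[\frac{u^{a+1}}{a+1}\right]_0^1 = \frac{1}{a + 1}.$$

Integrating with respect to $a$ gives $I(a) = \log{\left(\frac{3 a}{10} + \frac{3}{10} \right)} + C$.

At $a = \frac{7}{3}$ the integrand is identically $0$, so $I(\frac{7}{3}) = 0$. The closed form gives $0$, hence $C = 0$.

Setting $a = \frac{7}{2}$:
$$I = \log{\left(\frac{27}{20} \right)}.$$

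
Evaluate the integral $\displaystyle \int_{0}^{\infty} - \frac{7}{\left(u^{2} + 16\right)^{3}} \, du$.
$- \frac{21 \pi}{16384}$

Begin with the known result
$$J(a) = \int_{0}^{\infty} - \frac{7}{a^{2} + u^{2}} \, du = - \frac{7 \pi}{2 a}.$$

Differentiating under the integral sign with respect to $a$,
$$\frac{dJ}{da} = \int_{0}^{\infty} \frac{14 a}{\left(a^{2} + u^{2}\right)^{2}} \, du = \frac{7 \pi}{2 a^{2}},$$
so $\int_{0}^{\infty} - \frac{7}{\left(a^{2} + u^{2}\right)^{2}} \, du = - \frac{7 \pi}{4 a^{3}}$.

Repeating — each differentiation of $1/(u^2+a^2)^j$ produces $-2ja/(u^2+a^2)^{j+1}$ — and dividing through by $-2ja$ at each step yields, after $2$ differentiations in total,
$$\int_{0}^{\infty} - \frac{7}{\left(a^{2} + u^{2}\right)^{3}} \, du = - \frac{21 \pi}{16 a^{5}}.$$

Setting $a = 4$:
$$I = - \frac{21 \pi}{16384}.$$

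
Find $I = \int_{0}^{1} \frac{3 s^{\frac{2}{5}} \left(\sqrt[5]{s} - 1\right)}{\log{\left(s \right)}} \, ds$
$\log{\left(\frac{512}{343} \right)}$

Replace the exponent $\frac{3}{5}$ by a parameter $a$: let $I(a) = \int_{0}^{1} \frac{3 \left(- s^{\frac{2}{5}} + s^{a}\right)}{\log{\left(s \right)}} \, ds$.

Since $\dfrac{\partial}{\partial a}\,s^{a} = s^{a} \ln s$, the $\ln s$ in the denominator cancels and
$$\frac{dI}{da} = \int_{0}^{1} 3 s^{a} \, ds = 3 \left[\frac{s^{a+1}}{a+1}\right]_0^1 = \frac{3}{a + 1}.$$

Integrating with respect to $a$ gives $I(a) = \log{\left(\frac{125 \left(a + 1\right)^{3}}{343} \right)} + C$.

At $a = \frac{2}{5}$ the integrand is identically $0$, so $I(\frac{2}{5}) = 0$. The closed form gives $0$, hence $C = 0$.

Setting $a = \frac{3}{5}$:
$$I = \log{\left(\frac{512}{343} \right)}.$$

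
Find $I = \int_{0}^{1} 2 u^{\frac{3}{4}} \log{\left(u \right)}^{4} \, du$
$\frac{49152}{16807}$

Consider the simpler parametrised integral
$$J(a) = \int_{0}^{1} 2 u^{a} \, du = \frac{2}{a + 1}.$$

Differentiating under the integral sign brings down a factor of $\ln u$:
$$\frac{dJ}{da} = \int_{0}^{1} 2 u^{a} \log{\left(u \right)} \, du = - \frac{2}{\left(a + 1\right)^{2}}.$$

Repeating $4$ times in total — each differentiation brings down another $\ln u$ — gives
$$\frac{d^{4}J}{da^{4}} = \int_{0}^{1} 2 u^{a} \log{\left(u \right)}^{4} \, du = \frac{48}{\left(a + 1\right)^{5}},$$
and the integrand here is exactly the target integrand, so $I = \frac{48}{\left(a + 1\right)^{5}}$.

Setting $a = \frac{3}{4}$:
$$I = \frac{49152}{16807}.$$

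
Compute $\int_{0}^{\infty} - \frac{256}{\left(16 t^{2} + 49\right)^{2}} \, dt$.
$- \frac{16 \pi}{343}$

Start from the standard arctangent integral
$$J(a) = \int_{0}^{\infty} - \frac{1}{a^{2} + t^{2}} \, dt = - \frac{\pi}{2 a}.$$

Differentiating under the integral sign with respect to $a$,
$$\frac{dJ}{da} = \int_{0}^{\infty} \frac{2 a}{\left(a^{2} + t^{2}\right)^{2}} \, dt = \frac{\pi}{2 a^{2}},$$
so $\int_{0}^{\infty} - \frac{1}{\left(a^{2} + t^{2}\right)^{2}} \, dt = - \frac{\pi}{4 a^{3}}$.

Setting $a = \frac{7}{4}$:
$$I = - \frac{16 \pi}{343}.$$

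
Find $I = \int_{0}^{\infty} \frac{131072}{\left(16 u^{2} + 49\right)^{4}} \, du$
$\frac{5120 \pi}{823543}$

Begin with the known result
$$J(a) = \int_{0}^{\infty} \frac{2}{a^{2} + u^{2}} \, du = \frac{\pi}{a}.$$

Differentiating under the integral sign with respect to $a$,
$$\frac{dJ}{da} = \int_{0}^{\infty} - \frac{4 a}{\left(a^{2} + u^{2}\right)^{2}} \, du = - \frac{\pi}{a^{2}},$$
so $\int_{0}^{\infty} \frac{2}{\left(a^{2} + u^{2}\right)^{2}} \, du = \frac{\pi}{2 a^{3}}$.

Repeating — each differentiation of $1/(u^2+a^2)^j$ produces $-2ja/(u^2+a^2)^{j+1}$ — and dividing through by $-2ja$ at each step yields, after $3$ differentiations in total,
$$\int_{0}^{\infty} \frac{2}{\left(a^{2} + u^{2}\right)^{4}} \, du = \frac{5 \pi}{16 a^{7}}.$$

Setting $a = \frac{7}{4}$:
$$I = \frac{5120 \pi}{823543}.$$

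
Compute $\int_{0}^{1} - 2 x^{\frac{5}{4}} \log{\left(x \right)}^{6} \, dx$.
$- \frac{2621440}{531441}$

Start from the elementary integral
$$J(a) = \int_{0}^{1} - 2 x^{a} \, dx = - \frac{2}{a + 1}.$$

Differentiating under the integral sign brings down a factor of $\ln x$:
$$\frac{dJ}{da} = \int_{0}^{1} - 2 x^{a} \log{\left(x \right)} \, dx = \frac{2}{\left(a + 1\right)^{2}}.$$

Repeating $6$ times in total — each differentiation brings down another $\ln x$ — gives
$$\frac{d^{6}J}{da^{6}} = \int_{0}^{1} - 2 x^{a} \log{\left(x \right)}^{6} \, dx = - \frac{1440}{\left(a + 1\right)^{7}},$$
and the integrand here is exactly the target integrand, so $I = - \frac{1440}{\left(a + 1\right)^{7}}$.

Setting $a = \frac{5}{4}$:
$$I = - \frac{2621440}{531441}.$$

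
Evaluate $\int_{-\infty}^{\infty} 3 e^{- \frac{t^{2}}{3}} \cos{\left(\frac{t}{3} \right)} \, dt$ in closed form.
$\frac{3 \sqrt{3} \sqrt{\pi}}{e^{\frac{1}{12}}}$

Treat the cosine frequency as a parameter and define $I(b) = \int_{-\infty}^{\infty} 3 e^{- \frac{t^{2}}{3}} \cos{\left(b t \right)} \, dt$.

Differentiating under the integral sign,
$$I'(b) = \int_{-\infty}^{\infty} - 3 t e^{- \frac{t^{2}}{3}} \sin{\left(b t \right)} \, dt.$$

Integrate $\int_{-\infty}^{\infty} t \sin(b t)\, e^{- \frac{t^{2}}{3}}\, dt$ by parts with $u = \sin(b t)$ and $dv = t\, e^{- \frac{t^{2}}{3}}\, dt$, giving $v = - \frac{3 e^{- \frac{t^{2}}{3}}}{2}$. The boundary term vanishes and
$$\int_{-\infty}^{\infty} t \sin(b t)\, e^{- \frac{t^{2}}{3}}\, dt = \frac{3 b}{2} \int_{-\infty}^{\infty} \cos(b t)\, e^{- \frac{t^{2}}{3}}\, dt,$$
so $I'(b) = - \frac{3 b}{2}\, I(b)$.

This is a separable first-order ODE; solving with the initial condition $I(0) = \int_{-\infty}^{\infty} 3 e^{- \frac{t^{2}}{3}}\,dt = 3 \sqrt{3} \sqrt{\pi}$ gives
$$I(b) = 3 \sqrt{3} \sqrt{\pi} e^{- \frac{3 b^{2}}{4}}.$$

Setting $b = \frac{1}{3}$:
$$I = \frac{3 \sqrt{3} \sqrt{\pi}}{e^{\frac{1}{12}}}.$$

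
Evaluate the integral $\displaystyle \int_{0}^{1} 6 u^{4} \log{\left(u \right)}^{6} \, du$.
$\frac{864}{15625}$

Consider the simpler parametrised integral
$$J(a) = \int_{0}^{1} 6 u^{a} \, du = \frac{6}{a + 1}.$$

Differentiating under the integral sign brings down a factor of $\ln u$:
$$\frac{dJ}{da} = \int_{0}^{1} 6 u^{a} \log{\left(u \right)} \, du = - \frac{6}{\left(a + 1\right)^{2}}.$$

Repeating $6$ times in total — each differentiation brings down another $\ln u$ — gives
$$\frac{d^{6}J}{da^{6}} = \int_{0}^{1} 6 u^{a} \log{\left(u \right)}^{6} \, du = \frac{4320}{\left(a + 1\right)^{7}},$$
and the integrand here is exactly the target integrand, so $I = \frac{4320}{\left(a + 1\right)^{7}}$.

Setting $a = 4$:
$$I = \frac{864}{15625}.$$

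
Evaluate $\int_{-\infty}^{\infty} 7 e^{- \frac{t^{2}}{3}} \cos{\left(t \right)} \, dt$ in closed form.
$\frac{7 \sqrt{3} \sqrt{\pi}}{e^{\frac{3}{4}}}$

Define $I(b) = \int_{-\infty}^{\infty} 7 e^{- \frac{t^{2}}{3}} \cos{\left(b t \right)} \, dt$.

Differentiating under the integral sign,
$$I'(b) = \int_{-\infty}^{\infty} - 7 t e^{- \frac{t^{2}}{3}} \sin{\left(b t \right)} \, dt.$$

Integrate $\int_{-\infty}^{\infty} t \sin(b t)\, e^{- \frac{t^{2}}{3}}\, dt$ by parts with $u = \sin(b t)$ and $dv = t\, e^{- \frac{t^{2}}{3}}\, dt$, giving $v = - \frac{3 e^{- \frac{t^{2}}{3}}}{2}$. The boundary term vanishes and
$$\int_{-\infty}^{\infty} t \sin(b t)\, e^{- \frac{t^{2}}{3}}\, dt = \frac{3 b}{2} \int_{-\infty}^{\infty} \cos(b t)\, e^{- \frac{t^{2}}{3}}\, dt,$$
so $I'(b) = - \frac{3 b}{2}\, I(b)$.

This is a separable first-order ODE; solving with the initial condition $I(0) = \int_{-\infty}^{\infty} 7 e^{- \frac{t^{2}}{3}}\,dt = 7 \sqrt{3} \sqrt{\pi}$ gives
$$I(b) = 7 \sqrt{3} \sqrt{\pi} e^{- \frac{3 b^{2}}{4}}.$$

Setting $b = 1$:
$$I = \frac{7 \sqrt{3} \sqrt{\pi}}{e^{\frac{3}{4}}}.$$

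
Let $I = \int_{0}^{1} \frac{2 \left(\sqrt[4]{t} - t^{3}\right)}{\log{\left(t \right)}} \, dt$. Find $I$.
$\log{\left(\frac{25}{256} \right)}$

Consider the one-parameter family: let $I(a) = \int_{0}^{1} \frac{2 \left(- t^{3} + t^{a}\right)}{\log{\left(t \right)}} \, dt$.

Since $\dfrac{\partial}{\partial a}\,t^{a} = t^{a} \ln t$, the $\ln t$ in the denominator cancels and
$$\frac{dI}{da} = \int_{0}^{1} 2 t^{a} \, dt = 2 \left[\frac{t^{a+1}}{a+1}\right]_0^1 = \frac{2}{a + 1}.$$

Integrating with respect to $a$ gives $I(a) = \log{\left(\frac{\left(a + 1\right)^{2}}{16} \right)} + C$.

At $a = 3$ the integrand is identically $0$, so $I(3) = 0$. The closed form gives $0$, hence $C = 0$.

Setting $a = \frac{1}{4}$:
$$I = \log{\left(\frac{25}{256} \right)}.$$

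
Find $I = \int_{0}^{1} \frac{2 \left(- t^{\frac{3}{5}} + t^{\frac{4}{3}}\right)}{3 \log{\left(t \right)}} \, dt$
$\log{\left(\frac{\sqrt[3]{3} \cdot 35^{\frac{2}{3}}}{12} \right)}$

Consider the one-parameter family: let $I(a) = \int_{0}^{1} \frac{2 \left(t^{\frac{4}{3}} - t^{a}\right)}{3 \log{\left(t \right)}} \, dt$.

Since $\dfrac{\partial}{\partial a}\,t^{a} = t^{a} \ln t$, the $\ln t$ in the denominator cancels and
$$\frac{dI}{da} = \int_{0}^{1} - \frac{2}{3} t^{a} \, dt = - \frac{2}{3} \left[\frac{t^{a+1}}{a+1}\right]_0^1 = - \frac{2}{3 a + 3}.$$

Integrating with respect to $a$ gives $I(a) = - \frac{2 \log{\left(a + 1 \right)}}{3} - \frac{2 \log{\left(3 \right)}}{3} + \frac{2 \log{\left(7 \right)}}{3} + C$.

At $a = \frac{4}{3}$ the integrand is identically $0$, so $I(\frac{4}{3}) = 0$. The closed form gives $0$, hence $C = 0$.

Setting $a = \frac{3}{5}$:
$$I = \log{\left(\frac{\sqrt[3]{3} \cdot 35^{\frac{2}{3}}}{12} \right)}.$$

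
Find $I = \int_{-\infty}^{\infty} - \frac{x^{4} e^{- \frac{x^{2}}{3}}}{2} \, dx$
$- \frac{27 \sqrt{3} \sqrt{\pi}}{8}$

Consider the simpler parametrised integral
$$J(a) = \int_{-\infty}^{\infty} - \frac{e^{- a x^{2}}}{2} \, dx = - \frac{\sqrt{\pi}}{2 \sqrt{a}}.$$

Differentiating under the integral sign brings down a factor of $(-x^2)$:
$$\frac{dJ}{da} = \int_{-\infty}^{\infty} \frac{x^{2} e^{- a x^{2}}}{2} \, dx = \frac{\sqrt{\pi}}{4 a^{\frac{3}{2}}}.$$

Repeating twice in total — each differentiation brings down another $(-x^2)$ — gives
$$\frac{d^{2}J}{da^{2}} = \int_{-\infty}^{\infty} - \frac{x^{4} e^{- a x^{2}}}{2} \, dx = - \frac{3 \sqrt{\pi}}{8 a^{\frac{5}{2}}},$$
and the integrand here is exactly the target integrand, so $I = - \frac{3 \sqrt{\pi}}{8 a^{\frac{5}{2}}}$.

Setting $a = \frac{1}{3}$:
$$I = - \frac{27 \sqrt{3} \sqrt{\pi}}{8}.$$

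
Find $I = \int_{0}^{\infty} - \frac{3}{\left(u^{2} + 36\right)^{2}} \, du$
$- \frac{\pi}{288}$

Begin with the known result
$$J(a) = \int_{0}^{\infty} - \frac{3}{a^{2} + u^{2}} \, du = - \frac{3 \pi}{2 a}.$$

Differentiating under the integral sign with respect to $a$,
$$\frac{dJ}{da} = \int_{0}^{\infty} \frac{6 a}{\left(a^{2} + u^{2}\right)^{2}} \, du = \frac{3 \pi}{2 a^{2}},$$
so $\int_{0}^{\infty} - \frac{3}{\left(a^{2} + u^{2}\right)^{2}} \, du = - \frac{3 \pi}{4 a^{3}}$.

Setting $a = 6$:
$$I = - \frac{\pi}{288}.$$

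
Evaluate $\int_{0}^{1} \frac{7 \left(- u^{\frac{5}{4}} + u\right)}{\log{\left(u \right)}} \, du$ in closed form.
$\log{\left(\frac{2097152}{4782969} \right)}$

Replace the exponent $\frac{5}{4}$ by a parameter $a$: let $I(a) = \int_{0}^{1} \frac{7 \left(u - u^{a}\right)}{\log{\left(u \right)}} \, du$.

Since $\dfrac{\partial}{\partial a}\,u^{a} = u^{a} \ln u$, the $\ln u$ in the denominator cancels and
$$\frac{dI}{da} = \int_{0}^{1} -7 u^{a} \, du = -7 \left[\frac{u^{a+1}}{a+1}\right]_0^1 = - \frac{7}{a + 1}.$$

Integrating with respect to $a$ gives $I(a) = \log{\left(\frac{128}{\left(a + 1\right)^{7}} \right)} + C$.

At $a = 1$ the integrand is identically $0$, so $I(1) = 0$. The closed form gives $0$, hence $C = 0$.

Setting $a = \frac{5}{4}$:
$$I = \log{\left(\frac{2097152}{4782969} \right)}.$$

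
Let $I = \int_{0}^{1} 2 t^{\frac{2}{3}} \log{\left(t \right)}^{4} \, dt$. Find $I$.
$\frac{11664}{3125}$

Begin with the known integral
$$J(a) = \int_{0}^{1} 2 t^{a} \, dt = \frac{2}{a + 1}.$$

Differentiating under the integral sign brings down a factor of $\ln t$:
$$\frac{dJ}{da} = \int_{0}^{1} 2 t^{a} \log{\left(t \right)} \, dt = - \frac{2}{\left(a + 1\right)^{2}}.$$

Repeating $4$ times in total — each differentiation brings down another $\ln t$ — gives
$$\frac{d^{4}J}{da^{4}} = \int_{0}^{1} 2 t^{a} \log{\left(t \right)}^{4} \, dt = \frac{48}{\left(a + 1\right)^{5}},$$
and the integrand here is exactly the target integrand, so $I = \frac{48}{\left(a + 1\right)^{5}}$.

Setting $a = \frac{2}{3}$:
$$I = \frac{11664}{3125}.$$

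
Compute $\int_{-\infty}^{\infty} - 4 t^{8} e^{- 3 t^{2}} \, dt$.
$- \frac{35 \sqrt{3} \sqrt{\pi}}{324}$

Start from the elementary integral
$$J(a) = \int_{-\infty}^{\infty} - 4 e^{- a t^{2}} \, dt = - \frac{4 \sqrt{\pi}}{\sqrt{a}}.$$

Differentiating under the integral sign brings down a factor of $(-t^2)$:
$$\frac{dJ}{da} = \int_{-\infty}^{\infty} 4 t^{2} e^{- a t^{2}} \, dt = \frac{2 \sqrt{\pi}}{a^{\frac{3}{2}}}.$$

Repeating $4$ times in total — each differentiation brings down another $(-t^2)$ — gives
$$\frac{d^{4}J}{da^{4}} = \int_{-\infty}^{\infty} - 4 t^{8} e^{- a t^{2}} \, dt = - \frac{105 \sqrt{\pi}}{4 a^{\frac{9}{2}}},$$
and the integrand here is exactly the target integrand, so $I = - \frac{105 \sqrt{\pi}}{4 a^{\frac{9}{2}}}$.

Setting $a = 3$:
$$I = - \frac{35 \sqrt{3} \sqrt{\pi}}{324}.$$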